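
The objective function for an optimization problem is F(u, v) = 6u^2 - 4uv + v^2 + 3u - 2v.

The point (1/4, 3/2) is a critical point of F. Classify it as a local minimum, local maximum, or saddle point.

The Hessian of F is constant: H = [[12, -4], [-4, 2]].
det(H) = 12·2 − (-4)² = 8.
det(H) > 0 and tr(H) = 14 > 0, so H is positive definite and the point is a local minimum.

local minimum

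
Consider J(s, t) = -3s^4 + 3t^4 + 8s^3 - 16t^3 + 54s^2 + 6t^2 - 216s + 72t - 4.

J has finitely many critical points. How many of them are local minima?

2

J separates as a function of s plus a function of t, so ∇J=0 decouples.
∂J/∂s = -12(s - 3)(s - 2)(s + 3) = 0 at s ∈ {-3, 2, 3}; ∂J/∂t = 12(t - 3)(t - 2)(t + 1) = 0 at t ∈ {-1, 2, 3}.
The Hessian is diagonal: diag(J_ss, J_tt). Second derivatives: J_ss(-3)=-360, J_ss(2)=60, J_ss(3)=-72; J_tt(-1)=144, J_tt(2)=-36, J_tt(3)=48.
Local minima occur where both diagonal entries positive: (2, -1), (2, 3). Count: 2.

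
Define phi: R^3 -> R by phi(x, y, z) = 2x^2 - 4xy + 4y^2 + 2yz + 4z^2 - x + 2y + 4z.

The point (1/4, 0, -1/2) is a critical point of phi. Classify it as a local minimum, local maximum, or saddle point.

local minimum

The Hessian is constant: H = [[4, -4, 0], [-4, 8, 2], [0, 2, 8]].
Leading principal minors: Δ₁ = 4, Δ₂ = 16, Δ₃ = 112.
All leading minors are positive, so H is positive definite: a local minimum.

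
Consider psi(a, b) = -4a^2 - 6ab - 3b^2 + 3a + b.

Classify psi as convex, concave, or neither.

concave

psi is quadratic, so its Hessian is the constant matrix H = [[-8, -6], [-6, -6]].
det(H) = 12, tr(H) = -14.
det(H) > 0 and tr(H) < 0, so H is negative definite everywhere: concave.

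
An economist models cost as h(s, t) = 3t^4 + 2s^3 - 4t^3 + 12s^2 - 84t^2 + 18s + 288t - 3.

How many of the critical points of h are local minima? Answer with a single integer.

2

h separates as a function of s plus a function of t, so ∇h=0 decouples.
∂h/∂s = 6(s + 1)(s + 3) = 0 at s ∈ {-3, -1}; ∂h/∂t = 12(t - 3)(t - 2)(t + 4) = 0 at t ∈ {-4, 2, 3}.
The Hessian is diagonal: diag(h_ss, h_tt). Second derivatives: h_ss(-3)=-12, h_ss(-1)=12; h_tt(-4)=504, h_tt(2)=-72, h_tt(3)=84.
Local minima occur where both diagonal entries positive: (-1, -4), (-1, 3). Count: 2.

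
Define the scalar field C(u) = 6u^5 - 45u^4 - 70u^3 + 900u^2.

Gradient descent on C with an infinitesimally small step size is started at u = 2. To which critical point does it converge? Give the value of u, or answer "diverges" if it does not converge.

0

C'(u) = 30u(u - 5)(u - 4)(u + 3), so C'(2) = 1800.
Gradient descent moves in the -C' direction, i.e. u is decreasing.
The nearest critical point in that direction is u = 0, where C'' = 1800 > 0 (a local minimum). The iterate converges there.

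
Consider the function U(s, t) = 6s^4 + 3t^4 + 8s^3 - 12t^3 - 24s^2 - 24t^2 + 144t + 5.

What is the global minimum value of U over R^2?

-299

U(s,t) separates as P(s) + Q(t) + 5, so its minimum is min P + min Q + 5.
P'(s) = 24s(s - 1)(s + 2) vanishes at s ∈ {-2, 0, 1}; Q'(t) = 12(t - 3)(t - 2)(t + 2) vanishes at t ∈ {-2, 2, 3}.
Local minima of P (where P''>0): P(-2)=-64, P(1)=-10. Local minima of Q: Q(-2)=-240, Q(3)=135.
So the global minimum of U is P(-2) + Q(-2) + 5 = -64 − 240 + 5 = -299, attained at (-2, -2).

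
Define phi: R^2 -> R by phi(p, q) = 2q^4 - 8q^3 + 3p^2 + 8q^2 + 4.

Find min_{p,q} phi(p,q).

4

phi(p,q) separates as A(p) + B(q) + 4, so its minimum is min A + min B + 4.
A'(p) = 6p vanishes at p ∈ {0}; B'(q) = 8q(q - 2)(q - 1) vanishes at q ∈ {0, 1, 2}.
Local minima of A (where A''>0): A(0)=0. Local minima of B: B(0)=0, B(2)=0.
So the global minimum of phi is A(0) + B(0) + 4 = 0 + 0 + 4 = 4, attained at (0, 0).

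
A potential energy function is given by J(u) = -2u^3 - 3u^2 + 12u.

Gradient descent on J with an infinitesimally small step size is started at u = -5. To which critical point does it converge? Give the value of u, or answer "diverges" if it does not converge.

-2

J'(u) = -6(u - 1)(u + 2), so J'(-5) = -108.
Gradient descent moves in the -J' direction, i.e. u is increasing.
The nearest critical point in that direction is u = -2, where J'' = 18 > 0 (a local minimum). The iterate converges there.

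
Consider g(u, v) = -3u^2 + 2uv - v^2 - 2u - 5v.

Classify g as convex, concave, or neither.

concave

g is quadratic, so its Hessian is the constant matrix H = [[-6, 2], [2, -2]].
det(H) = 8, tr(H) = -8.
det(H) > 0 and tr(H) < 0, so H is negative definite everywhere: concave.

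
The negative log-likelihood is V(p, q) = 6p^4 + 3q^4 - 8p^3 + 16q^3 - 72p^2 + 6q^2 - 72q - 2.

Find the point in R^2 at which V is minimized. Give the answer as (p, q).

V(p,q) separates as A(p) + B(q) − 2, so its minimum is min A + min B − 2.
A'(p) = 24p(p - 3)(p + 2) vanishes at p ∈ {-2, 0, 3}; B'(q) = 12(q - 1)(q + 2)(q + 3) vanishes at q ∈ {-3, -2, 1}.
Local minima of A (where A''>0): A(-2)=-128, A(3)=-378. Local minima of B: B(-3)=81, B(1)=-47.
So the global minimum of V is A(3) + B(1) − 2 = -378 − 47 − 2 = -427, attained at (3, 1).

(3, 1)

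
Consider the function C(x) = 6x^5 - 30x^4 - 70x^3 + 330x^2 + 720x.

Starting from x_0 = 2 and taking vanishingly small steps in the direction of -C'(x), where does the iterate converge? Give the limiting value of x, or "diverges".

-1

C'(x) = 30(x - 4)(x - 3)(x + 1)(x + 2), so C'(2) = 720.
Gradient descent moves in the -C' direction, i.e. x is decreasing.
The nearest critical point in that direction is x = -1, where C'' = 600 > 0 (a local minimum). The iterate converges there.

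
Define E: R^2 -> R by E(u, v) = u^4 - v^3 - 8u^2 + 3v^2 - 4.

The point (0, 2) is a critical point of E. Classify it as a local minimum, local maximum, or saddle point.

local maximum

The mixed partial ∂²E/∂u∂v is 0, so the Hessian at any point is diag(E_uu, E_vv) = diag(4(3u^2 - 4), 6(-v + 1)).
At (0, 2): H = diag(-16, -6).
Both eigenvalues are negative, so H is negative definite: a local maximum.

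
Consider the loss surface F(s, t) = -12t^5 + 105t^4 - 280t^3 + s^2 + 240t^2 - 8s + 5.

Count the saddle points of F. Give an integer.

F separates as a function of s plus a function of t, so ∇F=0 decouples.
∂F/∂s = 2(s - 4) = 0 at s ∈ {4}; ∂F/∂t = -60t(t - 4)(t - 2)(t - 1) = 0 at t ∈ {0, 1, 2, 4}.
The Hessian is diagonal: diag(F_ss, F_tt). Second derivatives: F_ss(4)=2; F_tt(0)=480, F_tt(1)=-180, F_tt(2)=240, F_tt(4)=-1440.
Saddle points occur where the two diagonal entries have opposite signs: (4, 1), (4, 4). Count: 2.

2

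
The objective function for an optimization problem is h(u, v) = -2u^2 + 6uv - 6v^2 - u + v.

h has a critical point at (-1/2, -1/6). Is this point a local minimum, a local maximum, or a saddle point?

The Hessian of h is constant: H = [[-4, 6], [6, -12]].
det(H) = (-4)·(-12) − 6² = 12.
det(H) > 0 and tr(H) = -16 < 0, so H is negative definite and the point is a local maximum.

local maximum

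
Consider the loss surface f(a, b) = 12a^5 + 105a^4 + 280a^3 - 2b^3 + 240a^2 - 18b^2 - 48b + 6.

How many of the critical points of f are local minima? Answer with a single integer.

f separates as a function of a plus a function of b, so ∇f=0 decouples.
∂f/∂a = 60a(a + 1)(a + 2)(a + 4) = 0 at a ∈ {-4, -2, -1, 0}; ∂f/∂b = -6(b + 2)(b + 4) = 0 at b ∈ {-4, -2}.
The Hessian is diagonal: diag(f_aa, f_bb). Second derivatives: f_aa(-4)=-1440, f_aa(-2)=240, f_aa(-1)=-180, f_aa(0)=480; f_bb(-4)=12, f_bb(-2)=-12.
Local minima occur where both diagonal entries positive: (-2, -4), (0, -4). Count: 2.

2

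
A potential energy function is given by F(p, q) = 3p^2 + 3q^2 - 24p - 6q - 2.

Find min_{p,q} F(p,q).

F(p,q) separates as A(p) + B(q) − 2, so its minimum is min A + min B − 2.
A'(p) = 6p - 24 vanishes at p ∈ {4}; B'(q) = 6q - 6 vanishes at q ∈ {1}.
Local minima of A (where A''>0): A(4)=-48. Local minima of B: B(1)=-3.
So the global minimum of F is A(4) + B(1) − 2 = -48 − 3 − 2 = -53, attained at (4, 1).

-53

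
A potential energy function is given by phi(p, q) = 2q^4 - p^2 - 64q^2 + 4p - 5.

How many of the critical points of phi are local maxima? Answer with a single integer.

1

phi separates as a function of p plus a function of q, so ∇phi=0 decouples.
∂phi/∂p = -2(p - 2) = 0 at p ∈ {2}; ∂phi/∂q = 8q(q - 4)(q + 4) = 0 at q ∈ {-4, 0, 4}.
The Hessian is diagonal: diag(phi_pp, phi_qq). Second derivatives: phi_pp(2)=-2; phi_qq(-4)=256, phi_qq(0)=-128, phi_qq(4)=256.
Local maxima occur where both diagonal entries negative: (2, 0). Count: 1.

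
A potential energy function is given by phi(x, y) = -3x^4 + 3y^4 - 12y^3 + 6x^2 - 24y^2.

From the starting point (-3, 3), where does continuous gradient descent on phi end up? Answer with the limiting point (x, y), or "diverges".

phi is separable, so gradient descent decouples: x follows -∂phi/∂x, y follows -∂phi/∂y.
∂phi/∂x = -12x(x - 1)(x + 1); at x=-3 this is 288, so x decreases.
∂phi/∂y = 12y(y - 4)(y + 1); at y=3 this is -144, so y increases.
The x-coordinate has no critical point in that direction and runs off to infinity.

diverges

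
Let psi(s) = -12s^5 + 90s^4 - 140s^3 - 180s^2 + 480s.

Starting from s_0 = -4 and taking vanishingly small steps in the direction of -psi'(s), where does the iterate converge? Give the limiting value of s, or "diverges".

psi'(s) = -60(s - 4)(s - 2)(s - 1)(s + 1), so psi'(-4) = -43200.
Gradient descent moves in the -psi' direction, i.e. s is increasing.
The nearest critical point in that direction is s = -1, where psi'' = 1800 > 0 (a local minimum). The iterate converges there.

-1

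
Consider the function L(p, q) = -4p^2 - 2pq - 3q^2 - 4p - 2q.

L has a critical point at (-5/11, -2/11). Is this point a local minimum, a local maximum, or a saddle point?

The Hessian of L is constant: H = [[-8, -2], [-2, -6]].
det(H) = (-8)·(-6) − (-2)² = 44.
det(H) > 0 and tr(H) = -14 < 0, so H is negative definite and the point is a local maximum.

local maximum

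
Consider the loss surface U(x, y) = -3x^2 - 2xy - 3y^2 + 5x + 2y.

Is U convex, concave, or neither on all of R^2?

U is quadratic, so its Hessian is the constant matrix H = [[-6, -2], [-2, -6]].
det(H) = 32, tr(H) = -12.
det(H) > 0 and tr(H) < 0, so H is negative definite everywhere: concave.

concave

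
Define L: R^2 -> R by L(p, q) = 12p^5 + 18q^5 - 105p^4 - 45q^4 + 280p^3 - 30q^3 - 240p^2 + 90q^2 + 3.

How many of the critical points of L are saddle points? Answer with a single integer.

8

L separates as a function of p plus a function of q, so ∇L=0 decouples.
∂L/∂p = 60p(p - 4)(p - 2)(p - 1) = 0 at p ∈ {0, 1, 2, 4}; ∂L/∂q = 90q(q - 2)(q - 1)(q + 1) = 0 at q ∈ {-1, 0, 1, 2}.
The Hessian is diagonal: diag(L_pp, L_qq). Second derivatives: L_pp(0)=-480, L_pp(1)=180, L_pp(2)=-240, L_pp(4)=1440; L_qq(-1)=-540, L_qq(0)=180, L_qq(1)=-180, L_qq(2)=540.
Saddle points occur where the two diagonal entries have opposite signs: (0, 0), (0, 2), (1, -1), (1, 1), (2, 0), (2, 2), (4, -1), (4, 1). Count: 8.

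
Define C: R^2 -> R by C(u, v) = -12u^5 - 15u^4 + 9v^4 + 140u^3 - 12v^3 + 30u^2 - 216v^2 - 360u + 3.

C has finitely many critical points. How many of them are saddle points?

C separates as a function of u plus a function of v, so ∇C=0 decouples.
∂C/∂u = -60(u - 2)(u - 1)(u + 1)(u + 3) = 0 at u ∈ {-3, -1, 1, 2}; ∂C/∂v = 36v(v - 4)(v + 3) = 0 at v ∈ {-3, 0, 4}.
The Hessian is diagonal: diag(C_uu, C_vv). Second derivatives: C_uu(-3)=2400, C_uu(-1)=-720, C_uu(1)=480, C_uu(2)=-900; C_vv(-3)=756, C_vv(0)=-432, C_vv(4)=1008.
Saddle points occur where the two diagonal entries have opposite signs: (-3, 0), (-1, -3), (-1, 4), (1, 0), (2, -3), (2, 4). Count: 6.

6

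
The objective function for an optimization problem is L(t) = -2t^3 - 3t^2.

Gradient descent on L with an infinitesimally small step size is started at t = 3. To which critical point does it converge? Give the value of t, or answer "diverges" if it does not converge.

L'(t) = -6t(t + 1), so L'(3) = -72.
Gradient descent moves in the -L' direction, i.e. t is increasing.
There is no critical point above t=3, and L' keeps the same sign, so the iterate runs off to +∞.

diverges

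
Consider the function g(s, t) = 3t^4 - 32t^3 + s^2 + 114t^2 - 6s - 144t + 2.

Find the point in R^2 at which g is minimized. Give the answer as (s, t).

g(s,t) separates as P(s) + Q(t) + 2, so its minimum is min P + min Q + 2.
P'(s) = 2s - 6 vanishes at s ∈ {3}; Q'(t) = 12(t - 4)(t - 3)(t - 1) vanishes at t ∈ {1, 3, 4}.
Local minima of P (where P''>0): P(3)=-9. Local minima of Q: Q(1)=-59, Q(4)=-32.
So the global minimum of g is P(3) + Q(1) + 2 = -9 − 59 + 2 = -66, attained at (3, 1).

(3, 1)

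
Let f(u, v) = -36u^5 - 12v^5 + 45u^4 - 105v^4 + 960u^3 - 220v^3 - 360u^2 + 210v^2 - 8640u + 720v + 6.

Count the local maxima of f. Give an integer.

f separates as a function of u plus a function of v, so ∇f=0 decouples.
∂f/∂u = -180(u - 4)(u - 2)(u + 2)(u + 3) = 0 at u ∈ {-3, -2, 2, 4}; ∂f/∂v = -60(v - 1)(v + 1)(v + 3)(v + 4) = 0 at v ∈ {-4, -3, -1, 1}.
The Hessian is diagonal: diag(f_uu, f_vv). Second derivatives: f_uu(-3)=6300, f_uu(-2)=-4320, f_uu(2)=7200, f_uu(4)=-15120; f_vv(-4)=900, f_vv(-3)=-480, f_vv(-1)=720, f_vv(1)=-2400.
Local maxima occur where both diagonal entries negative: (-2, -3), (-2, 1), (4, -3), (4, 1). Count: 4.

4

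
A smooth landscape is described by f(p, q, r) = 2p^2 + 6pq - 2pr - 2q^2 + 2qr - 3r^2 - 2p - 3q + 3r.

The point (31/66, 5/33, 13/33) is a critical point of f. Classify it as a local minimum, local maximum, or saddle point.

The Hessian is constant: H = [[4, 6, -2], [6, -4, 2], [-2, 2, -6]].
Leading principal minors: Δ₁ = 4, Δ₂ = -52, Δ₃ = 264.
The minors fit neither the all-positive nor the alternating-sign pattern, so H is indefinite: a saddle point.

saddle point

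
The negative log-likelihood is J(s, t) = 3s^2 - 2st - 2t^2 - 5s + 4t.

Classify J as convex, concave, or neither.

neither

J is quadratic, so its Hessian is the constant matrix H = [[6, -2], [-2, -4]].
det(H) = -28, tr(H) = 2.
det(H) < 0, so H is indefinite: neither convex nor concave.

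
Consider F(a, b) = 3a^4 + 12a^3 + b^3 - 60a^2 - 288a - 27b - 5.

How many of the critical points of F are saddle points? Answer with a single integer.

F separates as a function of a plus a function of b, so ∇F=0 decouples.
∂F/∂a = 12(a - 3)(a + 2)(a + 4) = 0 at a ∈ {-4, -2, 3}; ∂F/∂b = 3(b - 3)(b + 3) = 0 at b ∈ {-3, 3}.
The Hessian is diagonal: diag(F_aa, F_bb). Second derivatives: F_aa(-4)=168, F_aa(-2)=-120, F_aa(3)=420; F_bb(-3)=-18, F_bb(3)=18.
Saddle points occur where the two diagonal entries have opposite signs: (-4, -3), (-2, 3), (3, -3). Count: 3.

3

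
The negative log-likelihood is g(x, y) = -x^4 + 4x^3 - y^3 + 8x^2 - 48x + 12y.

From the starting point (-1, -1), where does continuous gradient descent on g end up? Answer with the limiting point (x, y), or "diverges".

g is separable, so gradient descent decouples: x follows -∂g/∂x, y follows -∂g/∂y.
∂g/∂x = -4(x - 3)(x - 2)(x + 2); at x=-1 this is -48, so x increases.
∂g/∂y = -3(y - 2)(y + 2); at y=-1 this is 9, so y decreases.
x converges to its nearest critical value 2 (a local min of the x-part); y converges to -2. The iterate converges to (2, -2).

(2, -2)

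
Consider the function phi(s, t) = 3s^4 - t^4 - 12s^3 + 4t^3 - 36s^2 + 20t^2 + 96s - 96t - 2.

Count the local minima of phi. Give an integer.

2

phi separates as a function of s plus a function of t, so ∇phi=0 decouples.
∂phi/∂s = 12(s - 4)(s - 1)(s + 2) = 0 at s ∈ {-2, 1, 4}; ∂phi/∂t = -4(t - 4)(t - 2)(t + 3) = 0 at t ∈ {-3, 2, 4}.
The Hessian is diagonal: diag(phi_ss, phi_tt). Second derivatives: phi_ss(-2)=216, phi_ss(1)=-108, phi_ss(4)=216; phi_tt(-3)=-140, phi_tt(2)=40, phi_tt(4)=-56.
Local minima occur where both diagonal entries positive: (-2, 2), (4, 2). Count: 2.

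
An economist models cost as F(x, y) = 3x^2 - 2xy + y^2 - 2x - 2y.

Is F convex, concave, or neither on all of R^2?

convex

F is quadratic, so its Hessian is the constant matrix H = [[6, -2], [-2, 2]].
det(H) = 8, tr(H) = 8.
det(H) > 0 and tr(H) > 0, so H is positive definite everywhere: convex.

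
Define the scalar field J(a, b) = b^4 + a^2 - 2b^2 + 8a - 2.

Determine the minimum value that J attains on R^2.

J(a,b) separates as P(a) + Q(b) − 2, so its minimum is min P + min Q − 2.
P'(a) = 2a + 8 vanishes at a ∈ {-4}; Q'(b) = 4b(b - 1)(b + 1) vanishes at b ∈ {-1, 0, 1}.
Local minima of P (where P''>0): P(-4)=-16. Local minima of Q: Q(-1)=-1, Q(1)=-1.
So the global minimum of J is P(-4) + Q(-1) − 2 = -16 − 1 − 2 = -19, attained at (-4, -1).

-19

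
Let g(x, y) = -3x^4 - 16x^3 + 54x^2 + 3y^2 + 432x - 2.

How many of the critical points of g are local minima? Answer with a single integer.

1

g separates as a function of x plus a function of y, so ∇g=0 decouples.
∂g/∂x = -12(x - 3)(x + 3)(x + 4) = 0 at x ∈ {-4, -3, 3}; ∂g/∂y = 6y = 0 at y ∈ {0}.
The Hessian is diagonal: diag(g_xx, g_yy). Second derivatives: g_xx(-4)=-84, g_xx(-3)=72, g_xx(3)=-504; g_yy(0)=6.
Local minima occur where both diagonal entries positive: (-3, 0). Count: 1.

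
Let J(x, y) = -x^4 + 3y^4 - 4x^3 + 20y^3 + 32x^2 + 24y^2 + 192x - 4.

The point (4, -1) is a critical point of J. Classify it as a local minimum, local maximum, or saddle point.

The mixed partial ∂²J/∂x∂y is 0, so the Hessian at any point is diag(J_xx, J_yy) = diag(4(-3x^2 - 6x + 16), 12(3y^2 + 10y + 4)).
At (4, -1): H = diag(-224, -36).
Both eigenvalues are negative, so H is negative definite: a local maximum.

local maximum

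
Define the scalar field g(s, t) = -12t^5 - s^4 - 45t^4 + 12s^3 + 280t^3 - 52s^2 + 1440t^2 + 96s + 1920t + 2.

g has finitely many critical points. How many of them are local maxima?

4

g separates as a function of s plus a function of t, so ∇g=0 decouples.
∂g/∂s = -4(s - 4)(s - 3)(s - 2) = 0 at s ∈ {2, 3, 4}; ∂g/∂t = -60(t - 4)(t + 1)(t + 2)(t + 4) = 0 at t ∈ {-4, -2, -1, 4}.
The Hessian is diagonal: diag(g_ss, g_tt). Second derivatives: g_ss(2)=-8, g_ss(3)=4, g_ss(4)=-8; g_tt(-4)=2880, g_tt(-2)=-720, g_tt(-1)=900, g_tt(4)=-14400.
Local maxima occur where both diagonal entries negative: (2, -2), (2, 4), (4, -2), (4, 4). Count: 4.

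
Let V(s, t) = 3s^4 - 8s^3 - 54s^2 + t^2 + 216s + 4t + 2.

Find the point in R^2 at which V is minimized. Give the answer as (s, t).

(-3, -2)

V(s,t) separates as P(s) + Q(t) + 2, so its minimum is min P + min Q + 2.
P'(s) = 12(s - 3)(s - 2)(s + 3) vanishes at s ∈ {-3, 2, 3}; Q'(t) = 2(t + 2) vanishes at t ∈ {-2}.
Local minima of P (where P''>0): P(-3)=-675, P(3)=189. Local minima of Q: Q(-2)=-4.
So the global minimum of V is P(-3) + Q(-2) + 2 = -675 − 4 + 2 = -677, attained at (-3, -2).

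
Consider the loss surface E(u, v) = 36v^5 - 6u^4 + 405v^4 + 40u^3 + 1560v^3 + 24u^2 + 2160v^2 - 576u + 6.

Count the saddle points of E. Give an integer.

E separates as a function of u plus a function of v, so ∇E=0 decouples.
∂E/∂u = -24(u - 4)(u - 3)(u + 2) = 0 at u ∈ {-2, 3, 4}; ∂E/∂v = 180v(v + 2)(v + 3)(v + 4) = 0 at v ∈ {-4, -3, -2, 0}.
The Hessian is diagonal: diag(E_uu, E_vv). Second derivatives: E_uu(-2)=-720, E_uu(3)=120, E_uu(4)=-144; E_vv(-4)=-1440, E_vv(-3)=540, E_vv(-2)=-720, E_vv(0)=4320.
Saddle points occur where the two diagonal entries have opposite signs: (-2, -3), (-2, 0), (3, -4), (3, -2), (4, -3), (4, 0). Count: 6.

6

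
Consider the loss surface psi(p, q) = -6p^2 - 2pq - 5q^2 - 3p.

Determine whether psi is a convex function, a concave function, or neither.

concave

psi is quadratic, so its Hessian is the constant matrix H = [[-12, -2], [-2, -10]].
det(H) = 116, tr(H) = -22.
det(H) > 0 and tr(H) < 0, so H is negative definite everywhere: concave.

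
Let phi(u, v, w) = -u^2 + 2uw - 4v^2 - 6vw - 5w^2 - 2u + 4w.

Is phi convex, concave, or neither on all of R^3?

phi is quadratic, so its Hessian is the constant matrix H = [[-2, 0, 2], [0, -8, -6], [2, -6, -10]].
Leading principal minors: -2, 16, -56.
Signs alternate −, +, − ⇒ H ≺ 0 ⇒ concave.

concave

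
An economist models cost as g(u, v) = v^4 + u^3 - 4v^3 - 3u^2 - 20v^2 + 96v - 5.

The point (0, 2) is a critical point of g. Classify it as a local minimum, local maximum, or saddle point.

local maximum

The mixed partial ∂²g/∂u∂v is 0, so the Hessian at any point is diag(g_uu, g_vv) = diag(6(u - 1), 4(3v^2 - 6v - 10)).
At (0, 2): H = diag(-6, -40).
Both eigenvalues are negative, so H is negative definite: a local maximum.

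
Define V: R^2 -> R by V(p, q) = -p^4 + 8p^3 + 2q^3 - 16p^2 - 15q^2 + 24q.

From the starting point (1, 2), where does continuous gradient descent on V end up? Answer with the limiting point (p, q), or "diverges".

V is separable, so gradient descent decouples: p follows -∂V/∂p, q follows -∂V/∂q.
∂V/∂p = -4p(p - 4)(p - 2); at p=1 this is -12, so p increases.
∂V/∂q = 6(q - 4)(q - 1); at q=2 this is -12, so q increases.
p converges to its nearest critical value 2 (a local min of the p-part); q converges to 4. The iterate converges to (2, 4).

(2, 4)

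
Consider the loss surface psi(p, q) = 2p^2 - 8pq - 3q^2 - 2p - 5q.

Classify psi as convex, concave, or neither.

psi is quadratic, so its Hessian is the constant matrix H = [[4, -8], [-8, -6]].
det(H) = -88, tr(H) = -2.
det(H) < 0, so H is indefinite: neither convex nor concave.

neither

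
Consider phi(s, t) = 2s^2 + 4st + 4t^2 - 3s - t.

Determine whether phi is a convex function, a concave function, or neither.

convex

phi is quadratic, so its Hessian is the constant matrix H = [[4, 4], [4, 8]].
det(H) = 16, tr(H) = 12.
det(H) > 0 and tr(H) > 0, so H is positive definite everywhere: convex.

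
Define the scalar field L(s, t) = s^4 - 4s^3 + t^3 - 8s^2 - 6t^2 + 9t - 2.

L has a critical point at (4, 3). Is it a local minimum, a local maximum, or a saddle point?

The mixed partial ∂²L/∂s∂t is 0, so the Hessian at any point is diag(L_ss, L_tt) = diag(4(3s^2 - 6s - 4), 6(t - 2)).
At (4, 3): H = diag(80, 6).
Both eigenvalues are positive, so H is positive definite: a local minimum.

local minimum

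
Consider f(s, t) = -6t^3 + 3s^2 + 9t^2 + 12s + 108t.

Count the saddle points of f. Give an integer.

1

f separates as a function of s plus a function of t, so ∇f=0 decouples.
∂f/∂s = 6(s + 2) = 0 at s ∈ {-2}; ∂f/∂t = -18(t - 3)(t + 2) = 0 at t ∈ {-2, 3}.
The Hessian is diagonal: diag(f_ss, f_tt). Second derivatives: f_ss(-2)=6; f_tt(-2)=90, f_tt(3)=-90.
Saddle points occur where the two diagonal entries have opposite signs: (-2, 3). Count: 1.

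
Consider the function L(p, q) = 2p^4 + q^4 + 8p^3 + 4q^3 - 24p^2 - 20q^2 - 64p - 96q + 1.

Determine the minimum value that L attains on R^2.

L(p,q) separates as A(p) + B(q) + 1, so its minimum is min A + min B + 1.
A'(p) = 8(p - 2)(p + 1)(p + 4) vanishes at p ∈ {-4, -1, 2}; B'(q) = 4(q - 3)(q + 2)(q + 4) vanishes at q ∈ {-4, -2, 3}.
Local minima of A (where A''>0): A(-4)=-128, A(2)=-128. Local minima of B: B(-4)=64, B(3)=-279.
So the global minimum of L is A(-4) + B(3) + 1 = -128 − 279 + 1 = -406, attained at (-4, 3).

-406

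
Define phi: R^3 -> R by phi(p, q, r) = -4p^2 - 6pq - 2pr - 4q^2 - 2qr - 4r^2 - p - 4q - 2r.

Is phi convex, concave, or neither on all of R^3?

phi is quadratic, so its Hessian is the constant matrix H = [[-8, -6, -2], [-6, -8, -2], [-2, -2, -8]].
Leading principal minors: -8, 28, -208.
Signs alternate −, +, − ⇒ H ≺ 0 ⇒ concave.

concave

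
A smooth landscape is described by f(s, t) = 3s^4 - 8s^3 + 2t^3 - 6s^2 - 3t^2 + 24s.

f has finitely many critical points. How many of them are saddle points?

3

f separates as a function of s plus a function of t, so ∇f=0 decouples.
∂f/∂s = 12(s - 2)(s - 1)(s + 1) = 0 at s ∈ {-1, 1, 2}; ∂f/∂t = 6t(t - 1) = 0 at t ∈ {0, 1}.
The Hessian is diagonal: diag(f_ss, f_tt). Second derivatives: f_ss(-1)=72, f_ss(1)=-24, f_ss(2)=36; f_tt(0)=-6, f_tt(1)=6.
Saddle points occur where the two diagonal entries have opposite signs: (-1, 0), (1, 1), (2, 0). Count: 3.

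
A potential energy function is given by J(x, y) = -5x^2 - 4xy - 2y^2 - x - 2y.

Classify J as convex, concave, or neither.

concave

J is quadratic, so its Hessian is the constant matrix H = [[-10, -4], [-4, -4]].
det(H) = 24, tr(H) = -14.
det(H) > 0 and tr(H) < 0, so H is negative definite everywhere: concave.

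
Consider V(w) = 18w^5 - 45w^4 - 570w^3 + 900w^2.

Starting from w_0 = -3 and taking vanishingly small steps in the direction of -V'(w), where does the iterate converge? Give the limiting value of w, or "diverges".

V'(w) = 90w(w - 5)(w - 1)(w + 4), so V'(-3) = -8640.
Gradient descent moves in the -V' direction, i.e. w is increasing.
The nearest critical point in that direction is w = 0, where V'' = 1800 > 0 (a local minimum). The iterate converges there.

0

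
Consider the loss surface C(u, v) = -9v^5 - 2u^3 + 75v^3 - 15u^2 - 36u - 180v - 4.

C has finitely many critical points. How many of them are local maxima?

C separates as a function of u plus a function of v, so ∇C=0 decouples.
∂C/∂u = -6(u + 2)(u + 3) = 0 at u ∈ {-3, -2}; ∂C/∂v = -45(v - 2)(v - 1)(v + 1)(v + 2) = 0 at v ∈ {-2, -1, 1, 2}.
The Hessian is diagonal: diag(C_uu, C_vv). Second derivatives: C_uu(-3)=6, C_uu(-2)=-6; C_vv(-2)=540, C_vv(-1)=-270, C_vv(1)=270, C_vv(2)=-540.
Local maxima occur where both diagonal entries negative: (-2, -1), (-2, 2). Count: 2.

2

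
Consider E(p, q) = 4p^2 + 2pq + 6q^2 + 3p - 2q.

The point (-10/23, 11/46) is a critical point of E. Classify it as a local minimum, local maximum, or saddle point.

The Hessian of E is constant: H = [[8, 2], [2, 12]].
det(H) = 8·12 − 2² = 92.
det(H) > 0 and tr(H) = 20 > 0, so H is positive definite and the point is a local minimum.

local minimum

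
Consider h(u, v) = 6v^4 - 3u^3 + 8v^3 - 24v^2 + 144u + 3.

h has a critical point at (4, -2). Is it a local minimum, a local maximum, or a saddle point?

saddle point

The mixed partial ∂²h/∂u∂v is 0, so the Hessian at any point is diag(h_uu, h_vv) = diag(-18u, 24(3v^2 + 2v - 2)).
At (4, -2): H = diag(-72, 144).
The eigenvalues have opposite signs, so H is indefinite: a saddle point.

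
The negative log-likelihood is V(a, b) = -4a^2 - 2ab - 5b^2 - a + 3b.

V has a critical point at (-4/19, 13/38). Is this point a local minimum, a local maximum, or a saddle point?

The Hessian of V is constant: H = [[-8, -2], [-2, -10]].
det(H) = (-8)·(-10) − (-2)² = 76.
det(H) > 0 and tr(H) = -18 < 0, so H is negative definite and the point is a local maximum.

local maximum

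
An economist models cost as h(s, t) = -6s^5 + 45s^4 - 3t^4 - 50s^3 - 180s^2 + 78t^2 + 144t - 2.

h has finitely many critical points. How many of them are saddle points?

6

h separates as a function of s plus a function of t, so ∇h=0 decouples.
∂h/∂s = -30s(s - 4)(s - 3)(s + 1) = 0 at s ∈ {-1, 0, 3, 4}; ∂h/∂t = -12(t - 4)(t + 1)(t + 3) = 0 at t ∈ {-3, -1, 4}.
The Hessian is diagonal: diag(h_ss, h_tt). Second derivatives: h_ss(-1)=600, h_ss(0)=-360, h_ss(3)=360, h_ss(4)=-600; h_tt(-3)=-168, h_tt(-1)=120, h_tt(4)=-420.
Saddle points occur where the two diagonal entries have opposite signs: (-1, -3), (-1, 4), (0, -1), (3, -3), (3, 4), (4, -1). Count: 6.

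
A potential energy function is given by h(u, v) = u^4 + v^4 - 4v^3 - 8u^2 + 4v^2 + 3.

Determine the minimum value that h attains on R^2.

h(u,v) separates as P(u) + Q(v) + 3, so its minimum is min P + min Q + 3.
P'(u) = 4u(u - 2)(u + 2) vanishes at u ∈ {-2, 0, 2}; Q'(v) = 4v(v - 2)(v - 1) vanishes at v ∈ {0, 1, 2}.
Local minima of P (where P''>0): P(-2)=-16, P(2)=-16. Local minima of Q: Q(0)=0, Q(2)=0.
So the global minimum of h is P(-2) + Q(0) + 3 = -16 + 0 + 3 = -13, attained at (-2, 0).

-13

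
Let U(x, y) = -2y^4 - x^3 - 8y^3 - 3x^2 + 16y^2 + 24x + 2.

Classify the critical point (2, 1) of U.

The mixed partial ∂²U/∂x∂y is 0, so the Hessian at any point is diag(U_xx, U_yy) = diag(-6(x + 1), 8(-3y^2 - 6y + 4)).
At (2, 1): H = diag(-18, -40).
Both eigenvalues are negative, so H is negative definite: a local maximum.

local maximum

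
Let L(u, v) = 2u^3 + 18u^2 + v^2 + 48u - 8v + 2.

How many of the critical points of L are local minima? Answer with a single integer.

L separates as a function of u plus a function of v, so ∇L=0 decouples.
∂L/∂u = 6(u + 2)(u + 4) = 0 at u ∈ {-4, -2}; ∂L/∂v = 2(v - 4) = 0 at v ∈ {4}.
The Hessian is diagonal: diag(L_uu, L_vv). Second derivatives: L_uu(-4)=-12, L_uu(-2)=12; L_vv(4)=2.
Local minima occur where both diagonal entries positive: (-2, 4). Count: 1.

1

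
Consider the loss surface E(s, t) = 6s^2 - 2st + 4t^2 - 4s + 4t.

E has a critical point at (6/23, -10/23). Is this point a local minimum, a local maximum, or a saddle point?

The Hessian of E is constant: H = [[12, -2], [-2, 8]].
det(H) = 12·8 − (-2)² = 92.
det(H) > 0 and tr(H) = 20 > 0, so H is positive definite and the point is a local minimum.

local minimum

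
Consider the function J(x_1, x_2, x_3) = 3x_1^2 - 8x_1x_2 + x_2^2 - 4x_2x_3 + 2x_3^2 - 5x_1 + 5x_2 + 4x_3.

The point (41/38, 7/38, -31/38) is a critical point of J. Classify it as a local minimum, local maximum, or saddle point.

saddle point

The Hessian is constant: H = [[6, -8, 0], [-8, 2, -4], [0, -4, 4]].
Leading principal minors: Δ₁ = 6, Δ₂ = -52, Δ₃ = -304.
The minors fit neither the all-positive nor the alternating-sign pattern, so H is indefinite: a saddle point.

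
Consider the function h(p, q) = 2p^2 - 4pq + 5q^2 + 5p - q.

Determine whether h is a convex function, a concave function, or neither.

h is quadratic, so its Hessian is the constant matrix H = [[4, -4], [-4, 10]].
det(H) = 24, tr(H) = 14.
det(H) > 0 and tr(H) > 0, so H is positive definite everywhere: convex.

convex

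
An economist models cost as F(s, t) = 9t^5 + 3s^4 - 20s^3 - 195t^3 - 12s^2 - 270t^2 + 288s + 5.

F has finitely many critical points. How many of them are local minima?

F separates as a function of s plus a function of t, so ∇F=0 decouples.
∂F/∂s = 12(s - 4)(s - 3)(s + 2) = 0 at s ∈ {-2, 3, 4}; ∂F/∂t = 45t(t - 4)(t + 1)(t + 3) = 0 at t ∈ {-3, -1, 0, 4}.
The Hessian is diagonal: diag(F_ss, F_tt). Second derivatives: F_ss(-2)=360, F_ss(3)=-60, F_ss(4)=72; F_tt(-3)=-1890, F_tt(-1)=450, F_tt(0)=-540, F_tt(4)=6300.
Local minima occur where both diagonal entries positive: (-2, -1), (-2, 4), (4, -1), (4, 4). Count: 4.

4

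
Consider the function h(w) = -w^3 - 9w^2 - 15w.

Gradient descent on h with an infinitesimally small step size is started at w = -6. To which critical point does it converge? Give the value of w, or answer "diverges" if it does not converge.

-5

h'(w) = -3(w + 1)(w + 5), so h'(-6) = -15.
Gradient descent moves in the -h' direction, i.e. w is increasing.
The nearest critical point in that direction is w = -5, where h'' = 12 > 0 (a local minimum). The iterate converges there.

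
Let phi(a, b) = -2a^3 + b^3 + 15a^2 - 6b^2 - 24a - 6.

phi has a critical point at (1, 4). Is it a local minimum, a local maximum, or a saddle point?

local minimum

The mixed partial ∂²phi/∂a∂b is 0, so the Hessian at any point is diag(phi_aa, phi_bb) = diag(6(-2a + 5), 6(b - 2)).
At (1, 4): H = diag(18, 12).
Both eigenvalues are positive, so H is positive definite: a local minimum.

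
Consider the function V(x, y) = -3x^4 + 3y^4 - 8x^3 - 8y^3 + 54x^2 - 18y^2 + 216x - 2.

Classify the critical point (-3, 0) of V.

The mixed partial ∂²V/∂x∂y is 0, so the Hessian at any point is diag(V_xx, V_yy) = diag(12(-3x^2 - 4x + 9), 12(3y^2 - 4y - 3)).
At (-3, 0): H = diag(-72, -36).
Both eigenvalues are negative, so H is negative definite: a local maximum.

local maximum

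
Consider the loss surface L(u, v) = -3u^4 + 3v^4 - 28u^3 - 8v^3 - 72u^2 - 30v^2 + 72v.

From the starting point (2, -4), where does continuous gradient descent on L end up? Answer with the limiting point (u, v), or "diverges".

diverges

L is separable, so gradient descent decouples: u follows -∂L/∂u, v follows -∂L/∂v.
∂L/∂u = -12u(u + 3)(u + 4); at u=2 this is -720, so u increases.
∂L/∂v = 12(v - 3)(v - 1)(v + 2); at v=-4 this is -840, so v increases.
The u-coordinate has no critical point in that direction and runs off to infinity.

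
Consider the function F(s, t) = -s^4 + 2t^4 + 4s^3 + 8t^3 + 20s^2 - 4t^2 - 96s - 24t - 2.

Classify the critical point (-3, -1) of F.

local maximum

The mixed partial ∂²F/∂s∂t is 0, so the Hessian at any point is diag(F_ss, F_tt) = diag(4(-3s^2 + 6s + 10), 8(3t^2 + 6t - 1)).
At (-3, -1): H = diag(-140, -32).
Both eigenvalues are negative, so H is negative definite: a local maximum.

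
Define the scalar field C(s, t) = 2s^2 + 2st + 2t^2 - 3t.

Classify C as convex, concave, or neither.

C is quadratic, so its Hessian is the constant matrix H = [[4, 2], [2, 4]].
det(H) = 12, tr(H) = 8.
det(H) > 0 and tr(H) > 0, so H is positive definite everywhere: convex.

convex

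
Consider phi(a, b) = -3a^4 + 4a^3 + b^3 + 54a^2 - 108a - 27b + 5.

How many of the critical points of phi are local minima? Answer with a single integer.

1

phi separates as a function of a plus a function of b, so ∇phi=0 decouples.
∂phi/∂a = -12(a - 3)(a - 1)(a + 3) = 0 at a ∈ {-3, 1, 3}; ∂phi/∂b = 3(b - 3)(b + 3) = 0 at b ∈ {-3, 3}.
The Hessian is diagonal: diag(phi_aa, phi_bb). Second derivatives: phi_aa(-3)=-288, phi_aa(1)=96, phi_aa(3)=-144; phi_bb(-3)=-18, phi_bb(3)=18.
Local minima occur where both diagonal entries positive: (1, 3). Count: 1.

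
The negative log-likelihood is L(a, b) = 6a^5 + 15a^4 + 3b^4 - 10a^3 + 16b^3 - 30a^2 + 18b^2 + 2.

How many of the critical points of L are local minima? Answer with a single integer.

4

L separates as a function of a plus a function of b, so ∇L=0 decouples.
∂L/∂a = 30a(a - 1)(a + 1)(a + 2) = 0 at a ∈ {-2, -1, 0, 1}; ∂L/∂b = 12b(b + 1)(b + 3) = 0 at b ∈ {-3, -1, 0}.
The Hessian is diagonal: diag(L_aa, L_bb). Second derivatives: L_aa(-2)=-180, L_aa(-1)=60, L_aa(0)=-60, L_aa(1)=180; L_bb(-3)=72, L_bb(-1)=-24, L_bb(0)=36.
Local minima occur where both diagonal entries positive: (-1, -3), (-1, 0), (1, -3), (1, 0). Count: 4.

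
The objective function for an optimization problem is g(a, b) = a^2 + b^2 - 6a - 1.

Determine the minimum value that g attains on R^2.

g(a,b) separates as P(a) + Q(b) − 1, so its minimum is min P + min Q − 1.
P'(a) = 2a - 6 vanishes at a ∈ {3}; Q'(b) = 2b vanishes at b ∈ {0}.
Local minima of P (where P''>0): P(3)=-9. Local minima of Q: Q(0)=0.
So the global minimum of g is P(3) + Q(0) − 1 = -9 + 0 − 1 = -10, attained at (3, 0).

-10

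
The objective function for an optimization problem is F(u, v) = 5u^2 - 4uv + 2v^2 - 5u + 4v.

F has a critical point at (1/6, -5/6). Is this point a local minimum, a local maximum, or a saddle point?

local minimum

The Hessian of F is constant: H = [[10, -4], [-4, 4]].
det(H) = 10·4 − (-4)² = 24.
det(H) > 0 and tr(H) = 14 > 0, so H is positive definite and the point is a local minimum.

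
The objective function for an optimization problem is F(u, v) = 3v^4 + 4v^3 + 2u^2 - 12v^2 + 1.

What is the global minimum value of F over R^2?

-31

F(u,v) separates as P(u) + Q(v) + 1, so its minimum is min P + min Q + 1.
P'(u) = 4u vanishes at u ∈ {0}; Q'(v) = 12v(v - 1)(v + 2) vanishes at v ∈ {-2, 0, 1}.
Local minima of P (where P''>0): P(0)=0. Local minima of Q: Q(-2)=-32, Q(1)=-5.
So the global minimum of F is P(0) + Q(-2) + 1 = 0 − 32 + 1 = -31, attained at (0, -2).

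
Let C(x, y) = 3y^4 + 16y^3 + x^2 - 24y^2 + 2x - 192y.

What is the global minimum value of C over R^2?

C(x,y) separates as P(x) + Q(y), so its minimum is min P + min Q.
P'(x) = 2x + 2 vanishes at x ∈ {-1}; Q'(y) = 12(y - 2)(y + 2)(y + 4) vanishes at y ∈ {-4, -2, 2}.
Local minima of P (where P''>0): P(-1)=-1. Local minima of Q: Q(-4)=128, Q(2)=-304.
So the global minimum of C is P(-1) + Q(2) = -1 − 304 = -305, attained at (-1, 2).

-305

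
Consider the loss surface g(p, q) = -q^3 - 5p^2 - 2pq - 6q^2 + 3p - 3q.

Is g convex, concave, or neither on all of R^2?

neither

The term -q^3 is cubic, so the Hessian is not constant.
∂²g/∂q² = -6q - 12, which takes both signs as q varies (negative for sufficiently large q). A diagonal entry of the Hessian changing sign means the Hessian is neither positive- nor negative-semidefinite on all of R^2.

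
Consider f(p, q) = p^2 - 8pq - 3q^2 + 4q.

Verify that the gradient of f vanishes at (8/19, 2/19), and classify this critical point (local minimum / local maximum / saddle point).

∇f = (2p - 8q, -8p - 6q + 4); substituting (8/19, 2/19) gives ∇f = (0, 0), so (8/19, 2/19) is indeed a critical point.
The Hessian of f is constant: H = [[2, -8], [-8, -6]].
det(H) = 2·(-6) − (-8)² = -76.
Since det(H) < 0, H is indefinite and the critical point is a saddle point.

saddle point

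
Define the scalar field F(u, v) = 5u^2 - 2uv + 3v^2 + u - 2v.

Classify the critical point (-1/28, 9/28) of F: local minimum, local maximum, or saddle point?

The Hessian of F is constant: H = [[10, -2], [-2, 6]].
det(H) = 10·6 − (-2)² = 56.
det(H) > 0 and tr(H) = 16 > 0, so H is positive definite and the point is a local minimum.

local minimum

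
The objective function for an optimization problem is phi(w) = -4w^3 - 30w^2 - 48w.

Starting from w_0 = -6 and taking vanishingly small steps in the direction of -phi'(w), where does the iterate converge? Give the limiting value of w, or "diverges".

-4

phi'(w) = -12(w + 1)(w + 4), so phi'(-6) = -120.
Gradient descent moves in the -phi' direction, i.e. w is increasing.
The nearest critical point in that direction is w = -4, where phi'' = 36 > 0 (a local minimum). The iterate converges there.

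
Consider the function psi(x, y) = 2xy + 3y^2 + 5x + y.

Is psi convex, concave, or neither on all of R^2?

neither

psi is quadratic, so its Hessian is the constant matrix H = [[0, 2], [2, 6]].
det(H) = -4, tr(H) = 6.
det(H) < 0, so H is indefinite: neither convex nor concave.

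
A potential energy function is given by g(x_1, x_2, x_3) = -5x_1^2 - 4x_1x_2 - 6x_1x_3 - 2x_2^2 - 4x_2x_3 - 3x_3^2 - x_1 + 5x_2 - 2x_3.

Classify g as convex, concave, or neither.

concave

g is quadratic, so its Hessian is the constant matrix H = [[-10, -4, -6], [-4, -4, -4], [-6, -4, -6]].
Leading principal minors: -10, 24, -32.
Signs alternate −, +, − ⇒ H ≺ 0 ⇒ concave.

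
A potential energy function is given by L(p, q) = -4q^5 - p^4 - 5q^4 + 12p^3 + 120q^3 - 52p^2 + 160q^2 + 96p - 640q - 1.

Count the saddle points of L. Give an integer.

6

L separates as a function of p plus a function of q, so ∇L=0 decouples.
∂L/∂p = -4(p - 4)(p - 3)(p - 2) = 0 at p ∈ {2, 3, 4}; ∂L/∂q = -20(q - 4)(q - 1)(q + 2)(q + 4) = 0 at q ∈ {-4, -2, 1, 4}.
The Hessian is diagonal: diag(L_pp, L_qq). Second derivatives: L_pp(2)=-8, L_pp(3)=4, L_pp(4)=-8; L_qq(-4)=1600, L_qq(-2)=-720, L_qq(1)=900, L_qq(4)=-2880.
Saddle points occur where the two diagonal entries have opposite signs: (2, -4), (2, 1), (3, -2), (3, 4), (4, -4), (4, 1). Count: 6.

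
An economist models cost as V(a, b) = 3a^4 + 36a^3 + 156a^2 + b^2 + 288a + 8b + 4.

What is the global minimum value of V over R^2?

-204

V(a,b) separates as P(a) + Q(b) + 4, so its minimum is min P + min Q + 4.
P'(a) = 12(a + 2)(a + 3)(a + 4) vanishes at a ∈ {-4, -3, -2}; Q'(b) = 2b + 8 vanishes at b ∈ {-4}.
Local minima of P (where P''>0): P(-4)=-192, P(-2)=-192. Local minima of Q: Q(-4)=-16.
So the global minimum of V is P(-4) + Q(-4) + 4 = -192 − 16 + 4 = -204, attained at (-4, -4).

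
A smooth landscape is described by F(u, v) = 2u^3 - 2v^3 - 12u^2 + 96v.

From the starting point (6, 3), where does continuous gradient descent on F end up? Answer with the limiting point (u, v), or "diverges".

F is separable, so gradient descent decouples: u follows -∂F/∂u, v follows -∂F/∂v.
∂F/∂u = 6u(u - 4); at u=6 this is 72, so u decreases.
∂F/∂v = -6(v - 4)(v + 4); at v=3 this is 42, so v decreases.
u converges to its nearest critical value 4 (a local min of the u-part); v converges to -4. The iterate converges to (4, -4).

(4, -4)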